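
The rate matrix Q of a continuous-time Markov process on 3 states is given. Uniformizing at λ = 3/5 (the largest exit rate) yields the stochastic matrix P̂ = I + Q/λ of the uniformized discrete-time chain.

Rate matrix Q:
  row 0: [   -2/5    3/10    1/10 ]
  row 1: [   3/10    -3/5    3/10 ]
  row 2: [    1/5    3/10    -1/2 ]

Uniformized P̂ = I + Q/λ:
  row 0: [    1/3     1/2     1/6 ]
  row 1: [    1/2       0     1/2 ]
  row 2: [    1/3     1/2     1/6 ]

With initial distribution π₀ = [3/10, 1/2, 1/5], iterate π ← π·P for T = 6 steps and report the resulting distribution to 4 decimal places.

π = [0.3880, 0.3359, 0.2760]

t=0: π = [0.3000, 0.5000, 0.2000]
t=1: π = [0.4167, 0.2500, 0.3333]
t=2: π = [0.3750, 0.3750, 0.2500]
t=3: π = [0.3958, 0.3125, 0.2917]
t=4: π = [0.3854, 0.3438, 0.2708]
t=5: π = [0.3906, 0.3281, 0.2813]
t=6: π = [0.3880, 0.3359, 0.2760]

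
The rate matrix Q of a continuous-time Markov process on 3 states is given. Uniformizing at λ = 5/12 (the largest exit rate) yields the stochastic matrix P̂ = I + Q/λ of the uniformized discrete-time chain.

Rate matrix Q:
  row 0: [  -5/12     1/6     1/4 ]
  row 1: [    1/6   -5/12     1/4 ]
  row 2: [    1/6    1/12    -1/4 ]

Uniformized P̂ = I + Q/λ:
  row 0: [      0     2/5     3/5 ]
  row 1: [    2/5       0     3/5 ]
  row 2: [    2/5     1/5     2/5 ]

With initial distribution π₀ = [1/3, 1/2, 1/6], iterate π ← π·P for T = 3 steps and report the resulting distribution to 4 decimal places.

t=0: π = [0.3333, 0.5000, 0.1667]
t=1: π = [0.2667, 0.1667, 0.5667]
t=2: π = [0.2933, 0.2200, 0.4867]
t=3: π = [0.2827, 0.2147, 0.5027]

π = [0.2827, 0.2147, 0.5027]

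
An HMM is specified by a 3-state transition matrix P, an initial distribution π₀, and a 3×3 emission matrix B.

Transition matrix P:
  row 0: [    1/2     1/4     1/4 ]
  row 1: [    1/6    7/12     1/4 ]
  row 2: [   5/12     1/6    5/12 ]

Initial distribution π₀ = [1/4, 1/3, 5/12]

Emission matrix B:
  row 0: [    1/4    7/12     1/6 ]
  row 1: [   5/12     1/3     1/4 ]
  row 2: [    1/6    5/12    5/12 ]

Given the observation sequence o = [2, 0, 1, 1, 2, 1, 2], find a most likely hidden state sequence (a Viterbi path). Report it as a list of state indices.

t=0: δ = [4.167e-02, 8.333e-02, 1.736e-01]  (obs o_0=2)
t=1: δ = [1.808e-02, 2.025e-02, 1.206e-02]  ψ = [2, 1, 2]  (obs o_1=0)
t=2: δ = [5.275e-03, 3.938e-03, 2.110e-03]  ψ = [0, 1, 1]  (obs o_2=1)
t=3: δ = [1.538e-03, 7.658e-04, 5.494e-04]  ψ = [0, 1, 0]  (obs o_3=1)
t=4: δ = [1.282e-04, 1.117e-04, 1.603e-04]  ψ = [0, 1, 0]  (obs o_4=2)
t=5: δ = [3.895e-05, 2.172e-05, 2.782e-05]  ψ = [2, 1, 2]  (obs o_5=1)
t=6: δ = [3.246e-06, 3.167e-06, 4.830e-06]  ψ = [0, 1, 2]  (obs o_6=2)
backtrack: best end state = 2; path = [2, 0, 0, 0, 2, 2, 2]

path = [2, 0, 0, 0, 2, 2, 2]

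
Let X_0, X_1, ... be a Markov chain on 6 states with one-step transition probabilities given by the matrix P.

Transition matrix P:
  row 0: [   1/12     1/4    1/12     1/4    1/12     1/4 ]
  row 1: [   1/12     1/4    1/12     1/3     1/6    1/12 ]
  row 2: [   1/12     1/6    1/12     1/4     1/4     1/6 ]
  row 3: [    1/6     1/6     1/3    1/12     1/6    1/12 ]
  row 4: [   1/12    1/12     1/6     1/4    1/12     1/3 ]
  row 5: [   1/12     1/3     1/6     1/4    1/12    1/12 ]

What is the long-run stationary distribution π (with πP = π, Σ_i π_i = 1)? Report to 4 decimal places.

Balance equations π_j = Σ_i π_i·P[i][j]:
  π_0 = 1/12·π_0 + 1/12·π_1 + 1/12·π_2 + 1/6·π_3 + 1/12·π_4 + 1/12·π_5
  π_1 = 1/4·π_0 + 1/4·π_1 + 1/6·π_2 + 1/6·π_3 + 1/12·π_4 + 1/3·π_5
  π_2 = 1/12·π_0 + 1/12·π_1 + 1/12·π_2 + 1/3·π_3 + 1/6·π_4 + 1/6·π_5
  π_3 = 1/4·π_0 + 1/3·π_1 + 1/4·π_2 + 1/12·π_3 + 1/4·π_4 + 1/4·π_5
  π_4 = 1/12·π_0 + 1/6·π_1 + 1/4·π_2 + 1/6·π_3 + 1/12·π_4 + 1/12·π_5
  normalize: π_0 + π_1 + π_2 + π_3 + π_4 + π_5 = 1
Solving the linear system gives exactly π = [11855/115758, 3959/19293, 19147/115758, 4417/19293, 51077/347274, 52423/347274].

π = [0.1024, 0.2052, 0.1654, 0.2289, 0.1471, 0.1510]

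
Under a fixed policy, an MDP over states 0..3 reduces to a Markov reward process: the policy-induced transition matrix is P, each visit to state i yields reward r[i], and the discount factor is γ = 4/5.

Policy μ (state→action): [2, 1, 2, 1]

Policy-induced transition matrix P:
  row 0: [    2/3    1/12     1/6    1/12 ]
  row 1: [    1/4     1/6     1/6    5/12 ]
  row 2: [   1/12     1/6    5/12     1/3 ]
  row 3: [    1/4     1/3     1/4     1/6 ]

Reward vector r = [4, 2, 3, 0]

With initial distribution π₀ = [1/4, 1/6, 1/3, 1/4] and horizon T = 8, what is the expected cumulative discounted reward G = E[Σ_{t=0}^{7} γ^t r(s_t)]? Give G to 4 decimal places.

t=0: π = [0.2500, 0.1667, 0.3333, 0.2500], E[r] = 2.3333, γ^t·E[r] = 2.333333, running G = 2.333333
t=1: π = [0.2986, 0.1875, 0.2708, 0.2431], E[r] = 2.3819, γ^t·E[r] = 1.905556, running G = 4.238889
t=2: π = [0.3293, 0.1823, 0.2546, 0.2338], E[r] = 2.4456, γ^t·E[r] = 1.565185, running G = 5.804074
t=3: π = [0.3448, 0.1782, 0.2498, 0.2272], E[r] = 2.4849, γ^t·E[r] = 1.272247, running G = 7.076321
t=4: π = [0.3520, 0.1758, 0.2481, 0.2241], E[r] = 2.5038, γ^t·E[r] = 1.025577, running G = 8.101898
t=5: π = [0.3553, 0.1747, 0.2474, 0.2226], E[r] = 2.5128, γ^t·E[r] = 0.823383, running G = 8.925281
t=6: π = [0.3568, 0.1742, 0.2471, 0.2220], E[r] = 2.5168, γ^t·E[r] = 0.659766, running G = 9.585047
t=7: π = [0.3575, 0.1739, 0.2469, 0.2216], E[r] = 2.5186, γ^t·E[r] = 0.528196, running G = 10.113244

G = 10.1132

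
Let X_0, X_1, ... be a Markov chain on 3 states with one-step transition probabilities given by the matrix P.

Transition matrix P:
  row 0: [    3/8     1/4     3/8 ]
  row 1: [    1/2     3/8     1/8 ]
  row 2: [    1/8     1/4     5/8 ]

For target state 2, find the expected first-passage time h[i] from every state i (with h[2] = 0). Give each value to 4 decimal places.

First-step conditioning: h[2] = 0; for i ≠ 2, h[i] = 1 + Σ_k P[i][k]·h[k].
  h[0] = 1 + 3/8·h[0] + 1/4·h[1]
  h[1] = 1 + 1/2·h[0] + 3/8·h[1]
Solving the 2×2 linear system over states ≠ 2 gives exactly h = [56/17, 72/17, 0] (h[2] = 0 is the target).

h = [3.2941, 4.2353, 0.0000]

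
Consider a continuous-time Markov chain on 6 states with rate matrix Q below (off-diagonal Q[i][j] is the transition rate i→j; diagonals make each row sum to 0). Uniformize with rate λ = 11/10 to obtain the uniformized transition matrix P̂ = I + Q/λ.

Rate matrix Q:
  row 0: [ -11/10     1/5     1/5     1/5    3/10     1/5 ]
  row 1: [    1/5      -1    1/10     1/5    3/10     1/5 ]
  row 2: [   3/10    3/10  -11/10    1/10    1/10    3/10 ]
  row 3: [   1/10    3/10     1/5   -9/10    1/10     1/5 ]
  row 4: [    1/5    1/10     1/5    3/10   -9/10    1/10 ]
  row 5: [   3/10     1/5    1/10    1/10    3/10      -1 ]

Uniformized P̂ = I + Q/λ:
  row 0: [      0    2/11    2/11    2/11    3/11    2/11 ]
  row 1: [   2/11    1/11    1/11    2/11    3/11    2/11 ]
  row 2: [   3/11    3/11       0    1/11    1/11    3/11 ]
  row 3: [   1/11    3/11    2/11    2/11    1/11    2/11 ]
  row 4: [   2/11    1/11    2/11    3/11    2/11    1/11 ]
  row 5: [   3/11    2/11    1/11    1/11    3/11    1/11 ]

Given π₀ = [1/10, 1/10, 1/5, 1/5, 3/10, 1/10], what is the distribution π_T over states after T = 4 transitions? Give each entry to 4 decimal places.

t=0: π = [0.1000, 0.1000, 0.2000, 0.2000, 0.3000, 0.1000]
t=1: π = [0.1727, 0.1818, 0.1273, 0.1818, 0.1727, 0.1636]
t=2: π = [0.1603, 0.1777, 0.1273, 0.1711, 0.2008, 0.1628]
t=3: π = [0.1635, 0.1745, 0.1277, 0.1737, 0.2002, 0.1603]
t=4: π = [0.1625, 0.1752, 0.1282, 0.1738, 0.1997, 0.1607]

π = [0.1625, 0.1752, 0.1282, 0.1738, 0.1997, 0.1607]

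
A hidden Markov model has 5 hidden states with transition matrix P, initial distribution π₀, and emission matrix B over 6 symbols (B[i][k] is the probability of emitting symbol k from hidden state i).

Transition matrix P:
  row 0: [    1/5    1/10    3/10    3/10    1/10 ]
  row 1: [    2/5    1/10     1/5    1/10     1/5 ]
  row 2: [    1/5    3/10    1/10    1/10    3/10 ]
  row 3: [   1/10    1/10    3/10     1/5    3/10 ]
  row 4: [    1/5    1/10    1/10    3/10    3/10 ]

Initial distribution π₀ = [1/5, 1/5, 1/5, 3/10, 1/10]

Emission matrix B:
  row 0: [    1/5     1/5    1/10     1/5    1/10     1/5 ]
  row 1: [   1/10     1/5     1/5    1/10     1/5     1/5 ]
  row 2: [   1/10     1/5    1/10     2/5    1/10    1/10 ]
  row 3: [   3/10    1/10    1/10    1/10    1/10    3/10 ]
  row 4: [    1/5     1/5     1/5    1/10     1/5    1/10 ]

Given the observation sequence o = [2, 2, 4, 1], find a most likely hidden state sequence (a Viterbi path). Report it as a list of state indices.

path = [3, 4, 4, 4]

t=0: δ = [2.000e-02, 4.000e-02, 2.000e-02, 3.000e-02, 2.000e-02]  (obs o_0=2)
t=1: δ = [1.600e-03, 1.200e-03, 9.000e-04, 6.000e-04, 1.800e-03]  ψ = [1, 2, 3, 0, 3]  (obs o_1=2)
t=2: δ = [4.800e-05, 5.400e-05, 4.800e-05, 5.400e-05, 1.080e-04]  ψ = [1, 2, 0, 4, 4]  (obs o_2=4)
t=3: δ = [4.320e-06, 2.880e-06, 3.240e-06, 3.240e-06, 6.480e-06]  ψ = [1, 2, 3, 4, 4]  (obs o_3=1)
backtrack: best end state = 4; path = [3, 4, 4, 4]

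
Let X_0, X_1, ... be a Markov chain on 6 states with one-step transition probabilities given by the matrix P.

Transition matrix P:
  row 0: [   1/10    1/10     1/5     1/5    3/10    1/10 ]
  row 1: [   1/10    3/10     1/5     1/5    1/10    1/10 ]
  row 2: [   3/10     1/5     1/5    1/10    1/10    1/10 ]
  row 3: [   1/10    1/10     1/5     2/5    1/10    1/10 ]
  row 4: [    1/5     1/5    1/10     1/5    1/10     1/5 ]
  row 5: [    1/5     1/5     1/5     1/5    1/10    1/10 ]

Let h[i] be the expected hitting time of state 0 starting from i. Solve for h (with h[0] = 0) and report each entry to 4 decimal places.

h = [0.0000, 6.2893, 5.0314, 6.2893, 5.7233, 5.6604]

First-step conditioning: h[0] = 0; for i ≠ 0, h[i] = 1 + Σ_k P[i][k]·h[k].
  h[1] = 1 + 3/10·h[1] + 1/5·h[2] + 1/5·h[3] + 1/10·h[4] + 1/10·h[5]
  h[2] = 1 + 1/5·h[1] + 1/5·h[2] + 1/10·h[3] + 1/10·h[4] + 1/10·h[5]
  h[3] = 1 + 1/10·h[1] + 1/5·h[2] + 2/5·h[3] + 1/10·h[4] + 1/10·h[5]
  h[4] = 1 + 1/5·h[1] + 1/10·h[2] + 1/5·h[3] + 1/10·h[4] + 1/5·h[5]
  h[5] = 1 + 1/5·h[1] + 1/5·h[2] + 1/5·h[3] + 1/10·h[4] + 1/10·h[5]
Solving the 5×5 linear system over states ≠ 0 gives exactly h = [0, 1000/159, 800/159, 1000/159, 910/159, 300/53] (h[0] = 0 is the target).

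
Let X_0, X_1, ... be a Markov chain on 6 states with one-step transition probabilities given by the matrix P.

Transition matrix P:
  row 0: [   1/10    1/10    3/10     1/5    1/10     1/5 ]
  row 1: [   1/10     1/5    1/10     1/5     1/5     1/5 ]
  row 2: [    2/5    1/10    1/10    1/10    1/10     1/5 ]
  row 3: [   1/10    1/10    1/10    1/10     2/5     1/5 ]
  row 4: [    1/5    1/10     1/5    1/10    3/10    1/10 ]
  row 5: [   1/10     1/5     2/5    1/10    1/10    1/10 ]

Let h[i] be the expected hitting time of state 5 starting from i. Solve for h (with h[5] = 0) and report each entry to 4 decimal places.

h = [5.5370, 5.6149, 5.5215, 5.7227, 6.2078, 0.0000]

First-step conditioning: h[5] = 0; for i ≠ 5, h[i] = 1 + Σ_k P[i][k]·h[k].
  h[0] = 1 + 1/10·h[0] + 1/10·h[1] + 3/10·h[2] + 1/5·h[3] + 1/10·h[4]
  h[1] = 1 + 1/10·h[0] + 1/5·h[1] + 1/10·h[2] + 1/5·h[3] + 1/5·h[4]
  h[2] = 1 + 2/5·h[0] + 1/10·h[1] + 1/10·h[2] + 1/10·h[3] + 1/10·h[4]
  h[3] = 1 + 1/10·h[0] + 1/10·h[1] + 1/10·h[2] + 1/10·h[3] + 2/5·h[4]
  h[4] = 1 + 1/5·h[0] + 1/10·h[1] + 1/5·h[2] + 1/10·h[3] + 3/10·h[4]
Solving the 5×5 linear system over states ≠ 5 gives exactly h = [96570/17441, 97930/17441, 900/163, 99810/17441, 108270/17441, 0] (h[5] = 0 is the target).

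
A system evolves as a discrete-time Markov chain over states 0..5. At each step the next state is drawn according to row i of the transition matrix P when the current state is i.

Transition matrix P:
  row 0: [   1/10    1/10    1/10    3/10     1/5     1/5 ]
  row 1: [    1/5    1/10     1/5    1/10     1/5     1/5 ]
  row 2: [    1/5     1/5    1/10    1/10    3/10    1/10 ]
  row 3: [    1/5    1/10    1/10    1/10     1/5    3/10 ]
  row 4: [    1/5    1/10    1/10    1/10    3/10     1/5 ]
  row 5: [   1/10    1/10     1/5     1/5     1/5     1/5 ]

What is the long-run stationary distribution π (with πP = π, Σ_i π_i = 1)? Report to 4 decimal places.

π = [0.1634, 0.1132, 0.1315, 0.1529, 0.2368, 0.2021]

Balance equations π_j = Σ_i π_i·P[i][j]:
  π_0 = 1/10·π_0 + 1/5·π_1 + 1/5·π_2 + 1/5·π_3 + 1/5·π_4 + 1/10·π_5
  π_1 = 1/10·π_0 + 1/10·π_1 + 1/5·π_2 + 1/10·π_3 + 1/10·π_4 + 1/10·π_5
  π_2 = 1/10·π_0 + 1/5·π_1 + 1/10·π_2 + 1/10·π_3 + 1/10·π_4 + 1/5·π_5
  π_3 = 3/10·π_0 + 1/10·π_1 + 1/10·π_2 + 1/10·π_3 + 1/10·π_4 + 1/5·π_5
  π_4 = 1/5·π_0 + 1/5·π_1 + 3/10·π_2 + 1/5·π_3 + 3/10·π_4 + 1/5·π_5
  normalize: π_0 + π_1 + π_2 + π_3 + π_4 + π_5 = 1
Solving the linear system gives exactly π = [17833/109109, 12346/109109, 14351/109109, 16683/109109, 25841/109109, 2005/9919].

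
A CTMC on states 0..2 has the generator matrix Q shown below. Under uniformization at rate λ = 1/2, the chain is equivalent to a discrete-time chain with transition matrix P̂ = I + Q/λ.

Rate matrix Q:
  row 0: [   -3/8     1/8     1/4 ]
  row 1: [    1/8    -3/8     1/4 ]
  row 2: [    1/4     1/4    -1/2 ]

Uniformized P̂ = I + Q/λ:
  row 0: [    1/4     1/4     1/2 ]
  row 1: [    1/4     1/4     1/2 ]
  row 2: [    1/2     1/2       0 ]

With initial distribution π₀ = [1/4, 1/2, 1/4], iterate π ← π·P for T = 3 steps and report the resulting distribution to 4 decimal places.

π = [0.3281, 0.3281, 0.3438]

t=0: π = [0.2500, 0.5000, 0.2500]
t=1: π = [0.3125, 0.3125, 0.3750]
t=2: π = [0.3438, 0.3438, 0.3125]
t=3: π = [0.3281, 0.3281, 0.3438]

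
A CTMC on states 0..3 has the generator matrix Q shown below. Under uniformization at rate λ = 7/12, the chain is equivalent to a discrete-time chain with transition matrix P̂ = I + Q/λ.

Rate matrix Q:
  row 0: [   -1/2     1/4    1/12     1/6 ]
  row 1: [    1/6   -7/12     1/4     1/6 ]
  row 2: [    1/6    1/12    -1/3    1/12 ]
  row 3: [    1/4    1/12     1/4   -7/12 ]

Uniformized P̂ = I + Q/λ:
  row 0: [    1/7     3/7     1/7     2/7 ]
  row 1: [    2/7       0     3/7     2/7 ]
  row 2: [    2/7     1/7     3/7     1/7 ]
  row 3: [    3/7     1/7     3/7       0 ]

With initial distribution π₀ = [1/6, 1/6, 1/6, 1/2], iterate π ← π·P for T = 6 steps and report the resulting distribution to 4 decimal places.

π = [0.2729, 0.1933, 0.3506, 0.1832]

t=0: π = [0.1667, 0.1667, 0.1667, 0.5000]
t=1: π = [0.3333, 0.1667, 0.3810, 0.1190]
t=2: π = [0.2551, 0.2143, 0.3333, 0.1973]
t=3: π = [0.2775, 0.1851, 0.3557, 0.1817]
t=4: π = [0.2720, 0.1957, 0.3493, 0.1830]
t=5: π = [0.2730, 0.1926, 0.3508, 0.1835]
t=6: π = [0.2729, 0.1933, 0.3506, 0.1832]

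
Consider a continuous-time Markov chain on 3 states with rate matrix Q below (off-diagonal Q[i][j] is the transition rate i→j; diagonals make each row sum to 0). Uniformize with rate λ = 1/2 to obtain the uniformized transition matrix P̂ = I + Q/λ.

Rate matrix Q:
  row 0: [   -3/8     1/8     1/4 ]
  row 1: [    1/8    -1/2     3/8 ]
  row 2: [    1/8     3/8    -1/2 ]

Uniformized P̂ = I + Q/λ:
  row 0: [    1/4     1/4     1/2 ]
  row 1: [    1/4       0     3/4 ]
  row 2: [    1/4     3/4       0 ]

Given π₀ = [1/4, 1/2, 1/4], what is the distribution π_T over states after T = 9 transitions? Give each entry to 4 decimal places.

π = [0.2500, 0.3464, 0.4036]

t=0: π = [0.2500, 0.5000, 0.2500]
t=1: π = [0.2500, 0.2500, 0.5000]
t=2: π = [0.2500, 0.4375, 0.3125]
t=3: π = [0.2500, 0.2969, 0.4531]
t=4: π = [0.2500, 0.4023, 0.3477]
t=5: π = [0.2500, 0.3232, 0.4268]
t=6: π = [0.2500, 0.3826, 0.3674]
t=7: π = [0.2500, 0.3381, 0.4119]
t=8: π = [0.2500, 0.3714, 0.3786]
t=9: π = [0.2500, 0.3464, 0.4036]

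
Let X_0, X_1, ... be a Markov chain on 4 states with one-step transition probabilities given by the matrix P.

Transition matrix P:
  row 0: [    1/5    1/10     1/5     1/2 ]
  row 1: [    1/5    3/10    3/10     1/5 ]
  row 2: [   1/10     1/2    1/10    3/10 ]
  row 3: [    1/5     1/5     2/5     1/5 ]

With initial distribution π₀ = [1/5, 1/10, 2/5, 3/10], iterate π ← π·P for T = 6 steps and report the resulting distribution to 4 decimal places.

t=0: π = [0.2000, 0.1000, 0.4000, 0.3000]
t=1: π = [0.1600, 0.3100, 0.2300, 0.3000]
t=2: π = [0.1770, 0.2840, 0.2680, 0.2710]
t=3: π = [0.1732, 0.2911, 0.2558, 0.2799]
t=4: π = [0.1744, 0.2885, 0.2595, 0.2775]
t=5: π = [0.1740, 0.2893, 0.2584, 0.2783]
t=6: π = [0.1742, 0.2890, 0.2587, 0.2781]

π = [0.1742, 0.2890, 0.2587, 0.2781]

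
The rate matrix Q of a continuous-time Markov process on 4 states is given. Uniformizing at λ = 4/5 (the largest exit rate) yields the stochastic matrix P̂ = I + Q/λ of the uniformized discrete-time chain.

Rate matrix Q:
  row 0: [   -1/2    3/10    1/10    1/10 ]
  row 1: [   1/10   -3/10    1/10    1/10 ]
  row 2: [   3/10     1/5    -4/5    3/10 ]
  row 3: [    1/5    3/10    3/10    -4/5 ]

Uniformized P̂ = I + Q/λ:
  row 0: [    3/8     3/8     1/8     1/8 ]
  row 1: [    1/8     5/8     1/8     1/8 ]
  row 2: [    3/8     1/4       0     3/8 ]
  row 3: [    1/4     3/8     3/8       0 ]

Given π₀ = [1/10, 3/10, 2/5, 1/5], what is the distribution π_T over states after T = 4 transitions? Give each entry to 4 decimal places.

t=0: π = [0.1000, 0.3000, 0.4000, 0.2000]
t=1: π = [0.2750, 0.4000, 0.1250, 0.2000]
t=2: π = [0.2500, 0.4594, 0.1594, 0.1313]
t=3: π = [0.2438, 0.4699, 0.1379, 0.1484]
t=4: π = [0.2390, 0.4752, 0.1449, 0.1409]

π = [0.2390, 0.4752, 0.1449, 0.1409]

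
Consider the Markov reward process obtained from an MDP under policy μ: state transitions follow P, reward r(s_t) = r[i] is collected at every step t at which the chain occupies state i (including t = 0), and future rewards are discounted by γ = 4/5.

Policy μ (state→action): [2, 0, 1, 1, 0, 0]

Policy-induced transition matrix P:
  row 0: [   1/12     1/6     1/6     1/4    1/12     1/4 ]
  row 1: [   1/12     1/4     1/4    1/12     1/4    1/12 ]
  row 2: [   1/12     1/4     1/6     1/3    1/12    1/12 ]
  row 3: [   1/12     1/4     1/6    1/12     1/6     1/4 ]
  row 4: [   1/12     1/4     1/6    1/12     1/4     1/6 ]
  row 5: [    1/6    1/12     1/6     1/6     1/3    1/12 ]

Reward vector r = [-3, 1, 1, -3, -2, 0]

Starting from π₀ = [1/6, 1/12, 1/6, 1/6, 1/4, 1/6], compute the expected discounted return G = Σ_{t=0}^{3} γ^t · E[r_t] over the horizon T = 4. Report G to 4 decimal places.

G = -2.7694

t=0: π = [0.1667, 0.0833, 0.1667, 0.1667, 0.2500, 0.1667], E[r] = -1.2500, γ^t·E[r] = -1.250000, running G = -1.250000
t=1: π = [0.0972, 0.2083, 0.1736, 0.1667, 0.1944, 0.1597], E[r] = -0.7986, γ^t·E[r] = -0.638889, running G = -1.888889
t=2: π = [0.0966, 0.2153, 0.1840, 0.1563, 0.2043, 0.1435], E[r] = -0.7679, γ^t·E[r] = -0.491481, running G = -2.380370
t=3: π = [0.0953, 0.2180, 0.1846, 0.1574, 0.2022, 0.1425], E[r] = -0.7598, γ^t·E[r] = -0.389012, running G = -2.769383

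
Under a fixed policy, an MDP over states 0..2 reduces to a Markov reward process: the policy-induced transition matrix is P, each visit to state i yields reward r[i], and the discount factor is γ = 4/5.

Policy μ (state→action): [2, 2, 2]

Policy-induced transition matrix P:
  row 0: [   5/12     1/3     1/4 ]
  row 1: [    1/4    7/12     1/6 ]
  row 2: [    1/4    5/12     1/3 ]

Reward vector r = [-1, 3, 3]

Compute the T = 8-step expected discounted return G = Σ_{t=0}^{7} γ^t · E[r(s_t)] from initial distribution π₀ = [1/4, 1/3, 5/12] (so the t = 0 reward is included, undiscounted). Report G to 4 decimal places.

G = 7.7208

t=0: π = [0.2500, 0.3333, 0.4167], E[r] = 2.0000, γ^t·E[r] = 2.000000, running G = 2.000000
t=1: π = [0.2917, 0.4514, 0.2569], E[r] = 1.8333, γ^t·E[r] = 1.466667, running G = 3.466667
t=2: π = [0.2986, 0.4676, 0.2338], E[r] = 1.8056, γ^t·E[r] = 1.155556, running G = 4.622222
t=3: π = [0.2998, 0.4697, 0.2305], E[r] = 1.8009, γ^t·E[r] = 0.922074, running G = 5.544296
t=4: π = [0.3000, 0.4700, 0.2301], E[r] = 1.8002, γ^t·E[r] = 0.737343, running G = 6.281640
t=5: π = [0.3000, 0.4700, 0.2300], E[r] = 1.8000, γ^t·E[r] = 0.589832, running G = 6.871472
t=6: π = [0.3000, 0.4700, 0.2300], E[r] = 1.8000, γ^t·E[r] = 0.471860, running G = 7.343332
t=7: π = [0.3000, 0.4700, 0.2300], E[r] = 1.8000, γ^t·E[r] = 0.377488, running G = 7.720820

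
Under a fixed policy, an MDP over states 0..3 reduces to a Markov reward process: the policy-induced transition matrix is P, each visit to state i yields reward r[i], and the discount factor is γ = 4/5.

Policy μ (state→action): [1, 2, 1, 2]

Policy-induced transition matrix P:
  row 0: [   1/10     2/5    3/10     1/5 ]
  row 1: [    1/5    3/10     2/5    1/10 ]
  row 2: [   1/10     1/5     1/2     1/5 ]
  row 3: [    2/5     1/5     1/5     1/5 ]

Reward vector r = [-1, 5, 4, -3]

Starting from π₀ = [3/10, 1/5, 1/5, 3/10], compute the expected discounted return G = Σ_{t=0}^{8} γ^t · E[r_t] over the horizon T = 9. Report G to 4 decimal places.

t=0: π = [0.3000, 0.2000, 0.2000, 0.3000], E[r] = 0.6000, γ^t·E[r] = 0.600000, running G = 0.600000
t=1: π = [0.2100, 0.2800, 0.3300, 0.1800], E[r] = 1.9700, γ^t·E[r] = 1.576000, running G = 2.176000
t=2: π = [0.1820, 0.2700, 0.3760, 0.1720], E[r] = 2.1560, γ^t·E[r] = 1.379840, running G = 3.555840
t=3: π = [0.1786, 0.2634, 0.3850, 0.1730], E[r] = 2.1594, γ^t·E[r] = 1.105613, running G = 4.661453
t=4: π = [0.1782, 0.2621, 0.3860, 0.1737], E[r] = 2.1552, γ^t·E[r] = 0.882786, running G = 5.544239
t=5: π = [0.1783, 0.2619, 0.3860, 0.1738], E[r] = 2.1538, γ^t·E[r] = 0.705749, running G = 6.249988
t=6: π = [0.1783, 0.2618, 0.3860, 0.1738], E[r] = 2.1535, γ^t·E[r] = 0.564534, running G = 6.814522
t=7: π = [0.1783, 0.2618, 0.3860, 0.1738], E[r] = 2.1535, γ^t·E[r] = 0.451621, running G = 7.266143
t=8: π = [0.1783, 0.2619, 0.3860, 0.1738], E[r] = 2.1535, γ^t·E[r] = 0.361297, running G = 7.627440

G = 7.6274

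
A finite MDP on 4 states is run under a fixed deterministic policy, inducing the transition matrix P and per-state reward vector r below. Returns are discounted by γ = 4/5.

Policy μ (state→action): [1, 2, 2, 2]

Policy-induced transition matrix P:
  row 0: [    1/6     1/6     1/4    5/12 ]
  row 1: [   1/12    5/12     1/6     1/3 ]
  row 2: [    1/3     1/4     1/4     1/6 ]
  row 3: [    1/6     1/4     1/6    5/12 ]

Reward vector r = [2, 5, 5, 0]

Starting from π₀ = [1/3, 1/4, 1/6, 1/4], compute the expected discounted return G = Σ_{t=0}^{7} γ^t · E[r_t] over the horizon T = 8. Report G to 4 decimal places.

G = 11.4139

t=0: π = [0.3333, 0.2500, 0.1667, 0.2500], E[r] = 2.7500, γ^t·E[r] = 2.750000, running G = 2.750000
t=1: π = [0.1736, 0.2639, 0.2083, 0.3542], E[r] = 2.7083, γ^t·E[r] = 2.166667, running G = 4.916667
t=2: π = [0.1794, 0.2795, 0.1985, 0.3426], E[r] = 2.7488, γ^t·E[r] = 1.759259, running G = 6.675926
t=3: π = [0.1765, 0.2816, 0.1982, 0.3438], E[r] = 2.7519, γ^t·E[r] = 1.408963, running G = 8.084889
t=4: π = [0.1762, 0.2822, 0.1979, 0.3437], E[r] = 2.7530, γ^t·E[r] = 1.127646, running G = 9.212535
t=5: π = [0.1761, 0.2824, 0.1978, 0.3437], E[r] = 2.7532, γ^t·E[r] = 0.902181, running G = 10.114716
t=6: π = [0.1761, 0.2824, 0.1978, 0.3437], E[r] = 2.7533, γ^t·E[r] = 0.721757, running G = 10.836472
t=7: π = [0.1761, 0.2824, 0.1978, 0.3437], E[r] = 2.7533, γ^t·E[r] = 0.577408, running G = 11.413880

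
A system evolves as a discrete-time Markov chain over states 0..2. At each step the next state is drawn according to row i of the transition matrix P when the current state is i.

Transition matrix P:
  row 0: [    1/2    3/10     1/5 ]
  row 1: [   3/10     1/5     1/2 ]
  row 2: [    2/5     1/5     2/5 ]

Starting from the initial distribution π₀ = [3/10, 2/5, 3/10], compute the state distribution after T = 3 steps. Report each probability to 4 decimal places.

t=0: π = [0.3000, 0.4000, 0.3000]
t=1: π = [0.3900, 0.2300, 0.3800]
t=2: π = [0.4160, 0.2390, 0.3450]
t=3: π = [0.4177, 0.2416, 0.3407]

π = [0.4177, 0.2416, 0.3407]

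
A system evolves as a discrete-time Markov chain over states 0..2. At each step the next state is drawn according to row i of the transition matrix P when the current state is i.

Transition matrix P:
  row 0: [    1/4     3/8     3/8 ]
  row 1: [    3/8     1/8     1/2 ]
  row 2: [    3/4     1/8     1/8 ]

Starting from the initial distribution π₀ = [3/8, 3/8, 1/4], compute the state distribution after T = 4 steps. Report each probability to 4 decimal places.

t=0: π = [0.3750, 0.3750, 0.2500]
t=1: π = [0.4219, 0.2188, 0.3594]
t=2: π = [0.4570, 0.2305, 0.3125]
t=3: π = [0.4351, 0.2393, 0.3257]
t=4: π = [0.4427, 0.2338, 0.3235]

π = [0.4427, 0.2338, 0.3235]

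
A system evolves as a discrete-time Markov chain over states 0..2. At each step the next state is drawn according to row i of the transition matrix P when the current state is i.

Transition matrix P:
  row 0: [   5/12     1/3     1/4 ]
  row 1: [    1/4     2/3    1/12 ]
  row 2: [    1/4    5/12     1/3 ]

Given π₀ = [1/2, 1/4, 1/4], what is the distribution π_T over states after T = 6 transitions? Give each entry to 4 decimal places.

t=0: π = [0.5000, 0.2500, 0.2500]
t=1: π = [0.3333, 0.4375, 0.2292]
t=2: π = [0.3056, 0.4983, 0.1962]
t=3: π = [0.3009, 0.5158, 0.1833]
t=4: π = [0.3002, 0.5205, 0.1793]
t=5: π = [0.3000, 0.5218, 0.1782]
t=6: π = [0.3000, 0.5221, 0.1779]

π = [0.3000, 0.5221, 0.1779]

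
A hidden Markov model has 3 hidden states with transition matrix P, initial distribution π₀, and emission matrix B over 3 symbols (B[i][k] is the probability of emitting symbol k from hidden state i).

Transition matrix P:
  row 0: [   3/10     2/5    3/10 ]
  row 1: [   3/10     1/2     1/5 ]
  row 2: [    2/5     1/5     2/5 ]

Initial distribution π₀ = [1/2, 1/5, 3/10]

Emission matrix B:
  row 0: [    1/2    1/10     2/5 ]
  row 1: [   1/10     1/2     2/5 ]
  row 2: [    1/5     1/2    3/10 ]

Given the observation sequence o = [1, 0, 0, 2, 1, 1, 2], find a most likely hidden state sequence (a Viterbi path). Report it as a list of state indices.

path = [2, 0, 0, 1, 1, 1, 1]

t=0: δ = [5.000e-02, 1.000e-01, 1.500e-01]  (obs o_0=1)
t=1: δ = [3.000e-02, 5.000e-03, 1.200e-02]  ψ = [2, 1, 2]  (obs o_1=0)
t=2: δ = [4.500e-03, 1.200e-03, 1.800e-03]  ψ = [0, 0, 0]  (obs o_2=0)
t=3: δ = [5.400e-04, 7.200e-04, 4.050e-04]  ψ = [0, 0, 0]  (obs o_3=2)
t=4: δ = [2.160e-05, 1.800e-04, 8.100e-05]  ψ = [1, 1, 0]  (obs o_4=1)
t=5: δ = [5.400e-06, 4.500e-05, 1.800e-05]  ψ = [1, 1, 1]  (obs o_5=1)
t=6: δ = [5.400e-06, 9.000e-06, 2.700e-06]  ψ = [1, 1, 1]  (obs o_6=2)
backtrack: best end state = 1; path = [2, 0, 0, 1, 1, 1, 1]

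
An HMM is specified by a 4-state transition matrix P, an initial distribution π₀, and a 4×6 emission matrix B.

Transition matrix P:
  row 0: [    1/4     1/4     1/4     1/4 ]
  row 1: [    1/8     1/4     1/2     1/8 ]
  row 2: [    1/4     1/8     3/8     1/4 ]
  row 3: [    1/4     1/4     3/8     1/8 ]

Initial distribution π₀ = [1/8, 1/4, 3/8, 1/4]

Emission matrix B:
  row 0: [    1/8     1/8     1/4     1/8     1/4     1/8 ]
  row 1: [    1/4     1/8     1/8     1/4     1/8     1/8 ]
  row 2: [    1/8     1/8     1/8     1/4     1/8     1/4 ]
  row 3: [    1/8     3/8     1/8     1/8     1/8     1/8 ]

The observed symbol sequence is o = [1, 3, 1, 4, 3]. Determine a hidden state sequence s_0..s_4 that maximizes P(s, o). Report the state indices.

t=0: δ = [1.562e-02, 3.125e-02, 4.688e-02, 9.375e-02]  (obs o_0=1)
t=1: δ = [2.930e-03, 5.859e-03, 8.789e-03, 1.465e-03]  ψ = [3, 3, 3, 2]  (obs o_1=3)
t=2: δ = [2.747e-04, 1.831e-04, 4.120e-04, 8.240e-04]  ψ = [2, 1, 2, 2]  (obs o_2=1)
t=3: δ = [5.150e-05, 2.575e-05, 3.862e-05, 1.287e-05]  ψ = [3, 3, 3, 2]  (obs o_3=4)
t=4: δ = [1.609e-06, 3.219e-06, 3.621e-06, 1.609e-06]  ψ = [0, 0, 2, 0]  (obs o_4=3)
backtrack: best end state = 2; path = [3, 2, 3, 2, 2]

path = [3, 2, 3, 2, 2]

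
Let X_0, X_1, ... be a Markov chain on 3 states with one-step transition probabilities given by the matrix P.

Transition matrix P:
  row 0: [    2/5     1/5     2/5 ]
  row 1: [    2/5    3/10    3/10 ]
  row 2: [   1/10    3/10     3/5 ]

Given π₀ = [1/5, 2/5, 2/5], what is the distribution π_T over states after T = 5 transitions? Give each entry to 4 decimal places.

π = [0.2603, 0.2739, 0.4657]

t=0: π = [0.2000, 0.4000, 0.4000]
t=1: π = [0.2800, 0.2800, 0.4400]
t=2: π = [0.2680, 0.2720, 0.4600]
t=3: π = [0.2620, 0.2732, 0.4648]
t=4: π = [0.2606, 0.2738, 0.4656]
t=5: π = [0.2603, 0.2739, 0.4657]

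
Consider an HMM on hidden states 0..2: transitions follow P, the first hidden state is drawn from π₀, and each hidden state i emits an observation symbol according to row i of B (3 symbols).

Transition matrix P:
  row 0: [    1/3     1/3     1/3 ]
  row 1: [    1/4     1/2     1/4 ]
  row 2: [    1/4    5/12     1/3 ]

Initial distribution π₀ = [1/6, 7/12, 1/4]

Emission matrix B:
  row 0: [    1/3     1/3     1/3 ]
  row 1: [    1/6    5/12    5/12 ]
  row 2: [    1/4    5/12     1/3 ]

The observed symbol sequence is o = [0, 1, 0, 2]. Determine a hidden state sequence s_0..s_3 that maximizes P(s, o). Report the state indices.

t=0: δ = [5.556e-02, 9.722e-02, 6.250e-02]  (obs o_0=0)
t=1: δ = [8.102e-03, 2.025e-02, 1.013e-02]  ψ = [1, 1, 1]  (obs o_1=1)
t=2: δ = [1.688e-03, 1.688e-03, 1.266e-03]  ψ = [1, 1, 1]  (obs o_2=0)
t=3: δ = [1.875e-04, 3.516e-04, 1.875e-04]  ψ = [0, 1, 0]  (obs o_3=2)
backtrack: best end state = 1; path = [1, 1, 1, 1]

path = [1, 1, 1, 1]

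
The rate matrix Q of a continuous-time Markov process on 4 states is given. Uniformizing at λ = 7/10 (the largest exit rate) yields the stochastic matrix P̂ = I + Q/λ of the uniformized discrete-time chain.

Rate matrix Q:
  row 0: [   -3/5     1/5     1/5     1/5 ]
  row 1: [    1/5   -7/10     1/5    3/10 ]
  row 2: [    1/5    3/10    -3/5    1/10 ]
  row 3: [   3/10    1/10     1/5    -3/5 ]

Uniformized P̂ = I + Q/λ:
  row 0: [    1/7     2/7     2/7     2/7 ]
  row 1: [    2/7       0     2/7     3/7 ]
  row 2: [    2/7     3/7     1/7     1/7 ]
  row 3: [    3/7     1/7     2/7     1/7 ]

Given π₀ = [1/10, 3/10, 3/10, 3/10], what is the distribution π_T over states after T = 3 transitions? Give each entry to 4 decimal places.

π = [0.2813, 0.2213, 0.2499, 0.2475]

t=0: π = [0.1000, 0.3000, 0.3000, 0.3000]
t=1: π = [0.3143, 0.2000, 0.2429, 0.2429]
t=2: π = [0.2755, 0.2286, 0.2510, 0.2449]
t=3: π = [0.2813, 0.2213, 0.2499, 0.2475]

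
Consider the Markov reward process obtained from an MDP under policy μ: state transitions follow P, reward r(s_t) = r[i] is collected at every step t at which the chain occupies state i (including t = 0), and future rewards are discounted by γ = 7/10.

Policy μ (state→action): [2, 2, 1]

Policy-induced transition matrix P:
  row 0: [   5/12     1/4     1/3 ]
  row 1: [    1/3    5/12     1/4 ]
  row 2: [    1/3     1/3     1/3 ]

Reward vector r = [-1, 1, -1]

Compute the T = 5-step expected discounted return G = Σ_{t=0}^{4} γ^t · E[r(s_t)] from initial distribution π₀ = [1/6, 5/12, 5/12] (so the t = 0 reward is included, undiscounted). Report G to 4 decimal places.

t=0: π = [0.1667, 0.4167, 0.4167], E[r] = -0.1667, γ^t·E[r] = -0.166667, running G = -0.166667
t=1: π = [0.3472, 0.3542, 0.2986], E[r] = -0.2917, γ^t·E[r] = -0.204167, running G = -0.370833
t=2: π = [0.3623, 0.3339, 0.3038], E[r] = -0.3322, γ^t·E[r] = -0.162766, running G = -0.533600
t=3: π = [0.3635, 0.3310, 0.3055], E[r] = -0.3381, γ^t·E[r] = -0.115954, running G = -0.649554
t=4: π = [0.3636, 0.3306, 0.3058], E[r] = -0.3388, γ^t·E[r] = -0.081336, running G = -0.730890

G = -0.7309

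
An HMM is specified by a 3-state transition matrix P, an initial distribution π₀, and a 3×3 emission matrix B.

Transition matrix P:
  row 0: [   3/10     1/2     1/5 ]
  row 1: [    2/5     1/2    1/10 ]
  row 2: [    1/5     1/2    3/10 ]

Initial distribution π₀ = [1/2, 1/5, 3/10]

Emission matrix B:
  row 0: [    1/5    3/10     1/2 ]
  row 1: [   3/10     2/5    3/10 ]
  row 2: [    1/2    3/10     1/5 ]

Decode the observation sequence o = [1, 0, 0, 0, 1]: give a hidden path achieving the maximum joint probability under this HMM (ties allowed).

path = [0, 1, 1, 1, 1]

t=0: δ = [1.500e-01, 8.000e-02, 9.000e-02]  (obs o_0=1)
t=1: δ = [9.000e-03, 2.250e-02, 1.500e-02]  ψ = [0, 0, 0]  (obs o_1=0)
t=2: δ = [1.800e-03, 3.375e-03, 2.250e-03]  ψ = [1, 1, 2]  (obs o_2=0)
t=3: δ = [2.700e-04, 5.062e-04, 3.375e-04]  ψ = [1, 1, 2]  (obs o_3=0)
t=4: δ = [6.075e-05, 1.012e-04, 3.037e-05]  ψ = [1, 1, 2]  (obs o_4=1)
backtrack: best end state = 1; path = [0, 1, 1, 1, 1]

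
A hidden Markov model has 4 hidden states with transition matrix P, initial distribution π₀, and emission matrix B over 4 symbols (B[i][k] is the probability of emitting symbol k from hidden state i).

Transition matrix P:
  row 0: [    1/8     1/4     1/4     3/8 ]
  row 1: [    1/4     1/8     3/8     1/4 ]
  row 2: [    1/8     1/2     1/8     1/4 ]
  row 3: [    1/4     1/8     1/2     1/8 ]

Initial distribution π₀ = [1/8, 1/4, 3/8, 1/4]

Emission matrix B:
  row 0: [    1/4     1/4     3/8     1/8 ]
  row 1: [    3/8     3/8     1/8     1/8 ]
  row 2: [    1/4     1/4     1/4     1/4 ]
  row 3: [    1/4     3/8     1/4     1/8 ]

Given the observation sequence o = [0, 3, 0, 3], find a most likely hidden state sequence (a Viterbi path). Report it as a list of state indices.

path = [1, 2, 1, 2]

t=0: δ = [3.125e-02, 9.375e-02, 9.375e-02, 6.250e-02]  (obs o_0=0)
t=1: δ = [2.930e-03, 5.859e-03, 8.789e-03, 2.930e-03]  ψ = [1, 2, 1, 1]  (obs o_1=3)
t=2: δ = [3.662e-04, 1.648e-03, 5.493e-04, 5.493e-04]  ψ = [1, 2, 1, 2]  (obs o_2=0)
t=3: δ = [5.150e-05, 3.433e-05, 1.545e-04, 5.150e-05]  ψ = [1, 2, 1, 1]  (obs o_3=3)
backtrack: best end state = 2; path = [1, 2, 1, 2]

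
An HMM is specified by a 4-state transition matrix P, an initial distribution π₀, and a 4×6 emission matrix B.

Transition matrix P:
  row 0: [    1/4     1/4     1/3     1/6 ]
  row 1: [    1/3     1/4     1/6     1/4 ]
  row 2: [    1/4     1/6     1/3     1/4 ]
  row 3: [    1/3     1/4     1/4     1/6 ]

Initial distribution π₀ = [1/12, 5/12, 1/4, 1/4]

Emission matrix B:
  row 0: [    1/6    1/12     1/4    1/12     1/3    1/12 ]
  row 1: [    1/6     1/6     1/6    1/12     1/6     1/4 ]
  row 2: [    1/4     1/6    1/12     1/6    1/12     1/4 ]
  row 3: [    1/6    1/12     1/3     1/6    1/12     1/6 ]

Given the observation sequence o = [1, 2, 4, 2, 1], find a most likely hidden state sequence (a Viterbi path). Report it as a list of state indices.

t=0: δ = [6.944e-03, 6.944e-02, 4.167e-02, 2.083e-02]  (obs o_0=1)
t=1: δ = [5.787e-03, 2.894e-03, 1.157e-03, 5.787e-03]  ψ = [1, 1, 2, 1]  (obs o_1=2)
t=2: δ = [6.430e-04, 2.411e-04, 1.608e-04, 8.038e-05]  ψ = [3, 0, 0, 0]  (obs o_2=4)
t=3: δ = [4.019e-05, 2.679e-05, 1.786e-05, 3.572e-05]  ψ = [0, 0, 0, 0]  (obs o_3=2)
t=4: δ = [9.923e-07, 1.674e-06, 2.233e-06, 5.582e-07]  ψ = [3, 0, 0, 0]  (obs o_4=1)
backtrack: best end state = 2; path = [1, 3, 0, 0, 2]

path = [1, 3, 0, 0, 2]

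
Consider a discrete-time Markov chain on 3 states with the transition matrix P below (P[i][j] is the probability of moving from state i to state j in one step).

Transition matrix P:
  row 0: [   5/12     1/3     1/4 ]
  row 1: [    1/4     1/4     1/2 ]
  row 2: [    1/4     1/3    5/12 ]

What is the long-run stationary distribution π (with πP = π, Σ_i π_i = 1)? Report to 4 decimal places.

π = [0.3000, 0.3077, 0.3923]

Balance equations π_j = Σ_i π_i·P[i][j]:
  π_0 = 5/12·π_0 + 1/4·π_1 + 1/4·π_2
  π_1 = 1/3·π_0 + 1/4·π_1 + 1/3·π_2
  normalize: π_0 + π_1 + π_2 = 1
Solving the linear system gives exactly π = [3/10, 4/13, 51/130].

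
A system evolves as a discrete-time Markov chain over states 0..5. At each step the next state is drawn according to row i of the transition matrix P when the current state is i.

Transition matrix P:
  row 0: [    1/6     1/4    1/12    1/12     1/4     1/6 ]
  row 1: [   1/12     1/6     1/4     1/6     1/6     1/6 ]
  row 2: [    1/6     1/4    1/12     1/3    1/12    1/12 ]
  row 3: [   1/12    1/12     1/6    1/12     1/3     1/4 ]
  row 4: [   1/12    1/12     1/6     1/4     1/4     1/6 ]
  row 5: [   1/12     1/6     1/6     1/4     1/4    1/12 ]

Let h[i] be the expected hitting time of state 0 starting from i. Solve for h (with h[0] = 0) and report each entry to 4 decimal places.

h = [0.0000, 10.2341, 9.5035, 10.3068, 10.3072, 10.3015]

First-step conditioning: h[0] = 0; for i ≠ 0, h[i] = 1 + Σ_k P[i][k]·h[k].
  h[1] = 1 + 1/6·h[1] + 1/4·h[2] + 1/6·h[3] + 1/6·h[4] + 1/6·h[5]
  h[2] = 1 + 1/4·h[1] + 1/12·h[2] + 1/3·h[3] + 1/12·h[4] + 1/12·h[5]
  h[3] = 1 + 1/12·h[1] + 1/6·h[2] + 1/12·h[3] + 1/3·h[4] + 1/4·h[5]
  h[4] = 1 + 1/12·h[1] + 1/6·h[2] + 1/4·h[3] + 1/4·h[4] + 1/6·h[5]
  h[5] = 1 + 1/6·h[1] + 1/6·h[2] + 1/4·h[3] + 1/4·h[4] + 1/12·h[5]
Solving the 5×5 linear system over states ≠ 0 gives exactly h = [0, 34008/3323, 31580/3323, 102748/9969, 102752/9969, 34232/3323] (h[0] = 0 is the target).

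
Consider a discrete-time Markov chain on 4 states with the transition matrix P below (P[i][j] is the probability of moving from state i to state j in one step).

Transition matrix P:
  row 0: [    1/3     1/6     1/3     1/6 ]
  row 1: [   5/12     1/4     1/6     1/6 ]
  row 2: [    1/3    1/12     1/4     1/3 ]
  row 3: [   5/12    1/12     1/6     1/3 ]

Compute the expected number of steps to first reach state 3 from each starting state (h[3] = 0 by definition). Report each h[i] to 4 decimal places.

First-step conditioning: h[3] = 0; for i ≠ 3, h[i] = 1 + Σ_k P[i][k]·h[k].
  h[0] = 1 + 1/3·h[0] + 1/6·h[1] + 1/3·h[2]
  h[1] = 1 + 5/12·h[0] + 1/4·h[1] + 1/6·h[2]
  h[2] = 1 + 1/3·h[0] + 1/12·h[1] + 1/4·h[2]
Solving the 3×3 linear system over states ≠ 3 gives exactly h = [846/181, 870/181, 714/181, 0] (h[3] = 0 is the target).

h = [4.6740, 4.8066, 3.9448, 0.0000]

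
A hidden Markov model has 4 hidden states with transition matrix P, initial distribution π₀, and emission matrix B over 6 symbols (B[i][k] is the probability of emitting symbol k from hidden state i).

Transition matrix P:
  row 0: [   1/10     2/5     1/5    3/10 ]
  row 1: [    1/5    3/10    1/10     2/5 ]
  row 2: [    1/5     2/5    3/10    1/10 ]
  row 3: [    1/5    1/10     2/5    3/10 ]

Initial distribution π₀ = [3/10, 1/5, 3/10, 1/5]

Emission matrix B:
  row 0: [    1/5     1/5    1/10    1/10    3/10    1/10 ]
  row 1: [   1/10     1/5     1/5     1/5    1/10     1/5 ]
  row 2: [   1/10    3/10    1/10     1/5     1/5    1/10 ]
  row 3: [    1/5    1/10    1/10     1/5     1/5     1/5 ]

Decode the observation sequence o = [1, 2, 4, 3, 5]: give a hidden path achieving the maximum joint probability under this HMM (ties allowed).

path = [2, 1, 3, 2, 1]

t=0: δ = [6.000e-02, 4.000e-02, 9.000e-02, 2.000e-02]  (obs o_0=1)
t=1: δ = [1.800e-03, 7.200e-03, 2.700e-03, 1.800e-03]  ψ = [2, 2, 2, 0]  (obs o_1=2)
t=2: δ = [4.320e-04, 2.160e-04, 1.620e-04, 5.760e-04]  ψ = [1, 1, 2, 1]  (obs o_2=4)
t=3: δ = [1.152e-05, 3.456e-05, 4.608e-05, 3.456e-05]  ψ = [3, 0, 3, 3]  (obs o_3=3)
t=4: δ = [9.216e-07, 3.686e-06, 1.382e-06, 2.765e-06]  ψ = [2, 2, 2, 1]  (obs o_4=5)
backtrack: best end state = 1; path = [2, 1, 3, 2, 1]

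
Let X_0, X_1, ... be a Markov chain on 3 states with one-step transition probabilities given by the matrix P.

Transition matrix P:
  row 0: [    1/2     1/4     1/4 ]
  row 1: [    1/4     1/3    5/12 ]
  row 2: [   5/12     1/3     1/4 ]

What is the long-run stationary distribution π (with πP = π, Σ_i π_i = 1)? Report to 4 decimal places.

π = [0.4000, 0.3000, 0.3000]

Balance equations π_j = Σ_i π_i·P[i][j]:
  π_0 = 1/2·π_0 + 1/4·π_1 + 5/12·π_2
  π_1 = 1/4·π_0 + 1/3·π_1 + 1/3·π_2
  normalize: π_0 + π_1 + π_2 = 1
Solving the linear system gives exactly π = [2/5, 3/10, 3/10].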